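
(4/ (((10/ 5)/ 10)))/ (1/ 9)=180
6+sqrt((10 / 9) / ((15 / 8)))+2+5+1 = 4 * sqrt(3) / 9+14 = 14.77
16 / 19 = 0.84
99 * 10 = 990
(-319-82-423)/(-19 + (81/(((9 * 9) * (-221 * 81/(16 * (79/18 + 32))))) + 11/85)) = 9761310/223931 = 43.59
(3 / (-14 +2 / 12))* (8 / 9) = -16 / 83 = -0.19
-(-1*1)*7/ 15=0.47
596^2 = 355216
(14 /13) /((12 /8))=28 /39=0.72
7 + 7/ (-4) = 21/ 4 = 5.25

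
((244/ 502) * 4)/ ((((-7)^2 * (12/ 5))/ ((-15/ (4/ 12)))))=-9150/ 12299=-0.74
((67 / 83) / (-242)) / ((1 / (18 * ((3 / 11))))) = -1809 / 110473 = -0.02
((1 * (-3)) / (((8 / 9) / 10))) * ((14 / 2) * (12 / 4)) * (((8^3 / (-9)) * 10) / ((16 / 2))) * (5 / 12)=21000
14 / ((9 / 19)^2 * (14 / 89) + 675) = 449806 / 21688209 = 0.02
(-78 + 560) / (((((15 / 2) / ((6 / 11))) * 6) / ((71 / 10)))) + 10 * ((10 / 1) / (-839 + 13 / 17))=216116 / 5225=41.36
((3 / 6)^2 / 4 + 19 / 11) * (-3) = -945 / 176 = -5.37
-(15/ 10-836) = 1669/ 2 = 834.50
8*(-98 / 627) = -1.25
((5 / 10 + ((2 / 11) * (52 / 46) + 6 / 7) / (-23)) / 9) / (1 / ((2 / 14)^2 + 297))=89674471 / 5987751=14.98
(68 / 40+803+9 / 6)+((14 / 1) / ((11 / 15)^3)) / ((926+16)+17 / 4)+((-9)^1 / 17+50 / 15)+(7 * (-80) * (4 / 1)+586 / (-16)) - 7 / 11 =-1468.22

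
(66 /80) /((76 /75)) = 495 /608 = 0.81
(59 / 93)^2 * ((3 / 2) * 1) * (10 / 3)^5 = 174050000 / 700569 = 248.44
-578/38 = -289/19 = -15.21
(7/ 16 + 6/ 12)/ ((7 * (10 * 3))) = 1/ 224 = 0.00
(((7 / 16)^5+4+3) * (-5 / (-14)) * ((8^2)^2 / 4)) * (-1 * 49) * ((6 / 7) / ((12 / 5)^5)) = -114950609375 / 84934656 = -1353.40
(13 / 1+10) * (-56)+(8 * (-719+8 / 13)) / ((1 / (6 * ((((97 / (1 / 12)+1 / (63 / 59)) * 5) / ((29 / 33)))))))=-603154122152 / 2639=-228554044.01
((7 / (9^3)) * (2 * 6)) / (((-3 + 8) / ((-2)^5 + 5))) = -28 / 45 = -0.62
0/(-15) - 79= -79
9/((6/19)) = 57/2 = 28.50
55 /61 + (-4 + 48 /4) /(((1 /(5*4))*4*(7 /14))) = 4935 /61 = 80.90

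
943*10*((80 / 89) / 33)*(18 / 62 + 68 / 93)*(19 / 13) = 1361692000 / 3550833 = 383.49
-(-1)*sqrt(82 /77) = sqrt(6314) /77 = 1.03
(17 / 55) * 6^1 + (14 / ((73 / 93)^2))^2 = 809296687362 / 1561903255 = 518.15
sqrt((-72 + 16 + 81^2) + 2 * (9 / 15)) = sqrt(162655) / 5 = 80.66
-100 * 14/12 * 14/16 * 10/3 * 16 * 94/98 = -47000/9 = -5222.22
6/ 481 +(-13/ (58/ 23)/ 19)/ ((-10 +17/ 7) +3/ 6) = 1334027/ 26238069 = 0.05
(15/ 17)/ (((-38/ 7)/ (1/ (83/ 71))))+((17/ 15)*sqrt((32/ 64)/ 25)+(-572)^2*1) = 17*sqrt(2)/ 150+17542944257/ 53618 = 327184.02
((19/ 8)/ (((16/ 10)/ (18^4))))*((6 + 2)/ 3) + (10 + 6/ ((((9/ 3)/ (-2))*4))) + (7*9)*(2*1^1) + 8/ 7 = 2909663/ 7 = 415666.14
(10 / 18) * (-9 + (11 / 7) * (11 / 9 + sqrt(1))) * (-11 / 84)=19085 / 47628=0.40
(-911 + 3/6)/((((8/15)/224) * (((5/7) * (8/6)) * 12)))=-267687/8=-33460.88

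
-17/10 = -1.70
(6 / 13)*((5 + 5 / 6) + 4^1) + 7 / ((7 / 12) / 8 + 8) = 54461 / 10075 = 5.41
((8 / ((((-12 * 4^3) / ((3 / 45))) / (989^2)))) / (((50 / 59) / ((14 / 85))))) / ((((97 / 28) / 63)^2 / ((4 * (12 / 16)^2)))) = -78563317433013 / 799765000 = -98233.00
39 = 39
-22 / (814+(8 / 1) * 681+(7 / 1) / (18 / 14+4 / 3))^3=-0.00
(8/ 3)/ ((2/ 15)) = 20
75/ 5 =15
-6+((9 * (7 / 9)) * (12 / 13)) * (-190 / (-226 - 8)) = -382 / 507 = -0.75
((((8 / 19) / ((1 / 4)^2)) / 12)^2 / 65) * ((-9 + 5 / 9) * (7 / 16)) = -1792 / 100035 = -0.02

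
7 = 7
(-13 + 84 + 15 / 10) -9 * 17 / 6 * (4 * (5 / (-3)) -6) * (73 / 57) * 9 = 7591 / 2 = 3795.50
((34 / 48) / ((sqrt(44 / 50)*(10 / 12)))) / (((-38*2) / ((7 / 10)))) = -119*sqrt(22) / 66880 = -0.01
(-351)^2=123201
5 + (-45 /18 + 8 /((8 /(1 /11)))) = 57 /22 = 2.59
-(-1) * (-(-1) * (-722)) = -722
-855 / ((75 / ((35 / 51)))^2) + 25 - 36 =-143986 / 13005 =-11.07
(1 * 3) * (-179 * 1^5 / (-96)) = 179 / 32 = 5.59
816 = 816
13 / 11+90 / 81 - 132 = -12841 / 99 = -129.71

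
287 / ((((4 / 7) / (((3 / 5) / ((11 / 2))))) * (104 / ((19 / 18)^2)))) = 725249 / 1235520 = 0.59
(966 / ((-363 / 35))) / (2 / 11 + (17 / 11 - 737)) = 5635 / 44484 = 0.13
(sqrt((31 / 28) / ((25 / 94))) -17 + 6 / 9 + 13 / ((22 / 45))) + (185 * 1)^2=34237.30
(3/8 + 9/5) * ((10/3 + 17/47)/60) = 15109/112800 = 0.13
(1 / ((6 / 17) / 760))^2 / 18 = 20865800 / 81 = 257602.47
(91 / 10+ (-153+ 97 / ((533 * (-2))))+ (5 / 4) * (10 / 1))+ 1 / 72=-25227827 / 191880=-131.48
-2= -2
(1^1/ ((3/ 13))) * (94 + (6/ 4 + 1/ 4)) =4979/ 12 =414.92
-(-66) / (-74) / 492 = -11 / 6068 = -0.00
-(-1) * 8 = 8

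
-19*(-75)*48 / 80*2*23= 39330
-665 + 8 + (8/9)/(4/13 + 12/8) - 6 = -280241/423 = -662.51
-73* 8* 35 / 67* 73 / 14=-106580 / 67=-1590.75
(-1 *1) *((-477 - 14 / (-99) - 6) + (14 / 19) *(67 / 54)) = 2719612 / 5643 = 481.94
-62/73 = -0.85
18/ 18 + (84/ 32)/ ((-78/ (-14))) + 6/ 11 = 2.02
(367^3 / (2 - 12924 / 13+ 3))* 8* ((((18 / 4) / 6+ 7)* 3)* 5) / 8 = -298809566835 / 51436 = -5809346.89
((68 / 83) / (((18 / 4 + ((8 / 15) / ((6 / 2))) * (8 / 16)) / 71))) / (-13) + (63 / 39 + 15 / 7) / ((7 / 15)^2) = 355532670 / 21835723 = 16.28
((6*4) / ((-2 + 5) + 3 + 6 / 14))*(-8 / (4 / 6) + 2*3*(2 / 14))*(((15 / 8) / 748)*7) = -273 / 374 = -0.73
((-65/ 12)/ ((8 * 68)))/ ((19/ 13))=-845/ 124032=-0.01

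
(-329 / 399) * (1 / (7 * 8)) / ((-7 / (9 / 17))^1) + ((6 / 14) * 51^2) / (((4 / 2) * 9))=7841289 / 126616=61.93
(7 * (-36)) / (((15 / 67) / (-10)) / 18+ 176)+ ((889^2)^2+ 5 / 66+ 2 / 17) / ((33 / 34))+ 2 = 99166628505671258579 / 154096767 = 643534776467.25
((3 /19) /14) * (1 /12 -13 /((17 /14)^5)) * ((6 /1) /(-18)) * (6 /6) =0.02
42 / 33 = 14 / 11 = 1.27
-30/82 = -15/41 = -0.37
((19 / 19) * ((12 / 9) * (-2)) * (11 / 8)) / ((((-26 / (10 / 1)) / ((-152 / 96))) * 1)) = -1045 / 468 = -2.23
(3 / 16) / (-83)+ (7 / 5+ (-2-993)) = -6597519 / 6640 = -993.60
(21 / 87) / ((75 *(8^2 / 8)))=7 / 17400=0.00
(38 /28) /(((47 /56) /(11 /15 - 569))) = -647824 /705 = -918.90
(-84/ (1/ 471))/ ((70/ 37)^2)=-1934397/ 175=-11053.70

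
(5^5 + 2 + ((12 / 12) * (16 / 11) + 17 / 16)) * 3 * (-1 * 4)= -37554.20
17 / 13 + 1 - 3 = -0.69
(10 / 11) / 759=10 / 8349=0.00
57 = 57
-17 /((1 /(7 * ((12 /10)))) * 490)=-51 /175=-0.29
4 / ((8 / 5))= 5 / 2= 2.50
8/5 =1.60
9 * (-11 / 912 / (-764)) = 33 / 232256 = 0.00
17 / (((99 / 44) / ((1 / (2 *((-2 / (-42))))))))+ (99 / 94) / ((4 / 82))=56921 / 564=100.92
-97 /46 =-2.11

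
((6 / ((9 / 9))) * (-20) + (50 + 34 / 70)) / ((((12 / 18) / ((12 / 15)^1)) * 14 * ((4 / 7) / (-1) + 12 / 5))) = -7299 / 2240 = -3.26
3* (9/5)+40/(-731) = 19537/3655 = 5.35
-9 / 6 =-3 / 2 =-1.50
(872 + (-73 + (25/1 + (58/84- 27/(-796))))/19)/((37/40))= 2761604290/2937837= 940.01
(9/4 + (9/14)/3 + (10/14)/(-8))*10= 95/4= 23.75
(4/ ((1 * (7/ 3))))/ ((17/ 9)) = 108/ 119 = 0.91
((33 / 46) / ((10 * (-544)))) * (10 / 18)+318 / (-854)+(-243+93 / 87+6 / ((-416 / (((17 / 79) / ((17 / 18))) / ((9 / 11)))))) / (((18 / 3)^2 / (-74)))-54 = 2537283429839531 / 5728297341312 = 442.94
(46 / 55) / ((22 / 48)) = 1104 / 605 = 1.82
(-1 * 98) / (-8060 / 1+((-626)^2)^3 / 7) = -343 / 30089571536106478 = -0.00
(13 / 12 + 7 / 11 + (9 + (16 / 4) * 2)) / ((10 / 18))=7413 / 220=33.70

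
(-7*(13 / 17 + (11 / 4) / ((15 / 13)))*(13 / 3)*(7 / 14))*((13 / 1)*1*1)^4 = -8345552761 / 6120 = -1363652.41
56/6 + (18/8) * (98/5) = 53.43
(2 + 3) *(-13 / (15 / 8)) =-104 / 3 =-34.67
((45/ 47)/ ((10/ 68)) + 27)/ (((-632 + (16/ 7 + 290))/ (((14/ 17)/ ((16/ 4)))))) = -77175/ 3800044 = -0.02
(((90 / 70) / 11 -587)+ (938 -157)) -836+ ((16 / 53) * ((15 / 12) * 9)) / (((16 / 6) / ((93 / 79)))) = -412918215 / 644798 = -640.38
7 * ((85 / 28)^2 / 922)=7225 / 103264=0.07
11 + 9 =20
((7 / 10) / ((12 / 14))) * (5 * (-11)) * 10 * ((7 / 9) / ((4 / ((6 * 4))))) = -18865 / 9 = -2096.11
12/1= 12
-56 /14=-4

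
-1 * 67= -67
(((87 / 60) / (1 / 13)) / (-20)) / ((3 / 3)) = -377 / 400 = -0.94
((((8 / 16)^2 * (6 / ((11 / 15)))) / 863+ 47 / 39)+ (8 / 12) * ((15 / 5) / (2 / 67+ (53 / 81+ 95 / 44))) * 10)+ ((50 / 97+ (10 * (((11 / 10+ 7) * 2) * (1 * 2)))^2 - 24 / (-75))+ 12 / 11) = 11635329935762086943 / 110827265653650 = 104986.17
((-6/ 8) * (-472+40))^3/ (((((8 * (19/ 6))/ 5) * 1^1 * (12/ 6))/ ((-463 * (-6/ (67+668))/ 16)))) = 738171549/ 931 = 792880.29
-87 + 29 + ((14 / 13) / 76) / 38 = -1088769 / 18772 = -58.00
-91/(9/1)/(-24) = 91/216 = 0.42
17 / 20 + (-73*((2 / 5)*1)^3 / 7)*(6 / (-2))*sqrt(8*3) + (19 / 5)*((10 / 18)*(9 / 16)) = 11.85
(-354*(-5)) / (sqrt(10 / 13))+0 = 177*sqrt(130) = 2018.11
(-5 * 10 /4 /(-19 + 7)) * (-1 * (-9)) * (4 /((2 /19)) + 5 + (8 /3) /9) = 29225 /72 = 405.90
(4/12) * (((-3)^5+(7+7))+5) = -224/3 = -74.67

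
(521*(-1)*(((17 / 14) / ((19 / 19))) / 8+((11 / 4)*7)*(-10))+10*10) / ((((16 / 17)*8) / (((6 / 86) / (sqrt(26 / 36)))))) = 1718970759*sqrt(26) / 8013824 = 1093.74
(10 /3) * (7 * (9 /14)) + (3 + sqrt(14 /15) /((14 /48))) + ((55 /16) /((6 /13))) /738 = 8 * sqrt(210) /35 + 1275979 /70848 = 21.32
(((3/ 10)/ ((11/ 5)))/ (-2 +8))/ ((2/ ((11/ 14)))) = 1/ 112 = 0.01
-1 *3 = -3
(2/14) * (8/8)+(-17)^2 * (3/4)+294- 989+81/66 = -476.88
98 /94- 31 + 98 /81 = -109442 /3807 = -28.75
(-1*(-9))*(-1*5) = -45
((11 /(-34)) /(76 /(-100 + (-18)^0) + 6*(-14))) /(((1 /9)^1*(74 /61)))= 597861 /21114272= 0.03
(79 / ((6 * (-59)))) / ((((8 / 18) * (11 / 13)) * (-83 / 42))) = 64701 / 215468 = 0.30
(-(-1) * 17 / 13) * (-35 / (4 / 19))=-11305 / 52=-217.40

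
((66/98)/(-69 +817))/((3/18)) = 9/1666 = 0.01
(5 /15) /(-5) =-1 /15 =-0.07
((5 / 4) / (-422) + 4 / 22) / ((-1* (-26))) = 3321 / 482768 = 0.01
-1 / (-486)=1 / 486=0.00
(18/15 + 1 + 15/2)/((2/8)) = 38.80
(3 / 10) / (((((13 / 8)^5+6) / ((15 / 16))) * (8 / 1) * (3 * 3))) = 128 / 567901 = 0.00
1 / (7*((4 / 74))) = 37 / 14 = 2.64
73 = 73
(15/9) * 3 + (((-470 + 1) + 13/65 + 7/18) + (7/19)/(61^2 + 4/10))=-14744797681/31817970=-463.41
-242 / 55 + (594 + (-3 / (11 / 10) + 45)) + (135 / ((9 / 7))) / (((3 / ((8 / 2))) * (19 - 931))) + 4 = 7971919 / 12540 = 635.72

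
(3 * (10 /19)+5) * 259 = 32375 /19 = 1703.95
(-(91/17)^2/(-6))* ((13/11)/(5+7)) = 107653/228888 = 0.47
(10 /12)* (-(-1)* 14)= 35 /3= 11.67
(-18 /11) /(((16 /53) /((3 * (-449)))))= 642519 /88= 7301.35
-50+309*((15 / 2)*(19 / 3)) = 14627.50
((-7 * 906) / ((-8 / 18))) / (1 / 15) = 428085 / 2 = 214042.50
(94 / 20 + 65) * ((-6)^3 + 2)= -74579 / 5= -14915.80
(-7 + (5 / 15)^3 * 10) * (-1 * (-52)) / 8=-2327 / 54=-43.09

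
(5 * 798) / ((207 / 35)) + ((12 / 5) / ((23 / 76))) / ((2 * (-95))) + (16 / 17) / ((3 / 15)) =19920526 / 29325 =679.30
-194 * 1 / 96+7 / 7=-49 / 48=-1.02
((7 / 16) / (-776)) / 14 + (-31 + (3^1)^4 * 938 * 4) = 7545972991 / 24832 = 303881.00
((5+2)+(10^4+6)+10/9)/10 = 90127/90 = 1001.41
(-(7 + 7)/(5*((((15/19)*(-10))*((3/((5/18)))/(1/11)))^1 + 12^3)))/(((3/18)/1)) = -133/6255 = -0.02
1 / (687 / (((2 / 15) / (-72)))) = -1 / 370980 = -0.00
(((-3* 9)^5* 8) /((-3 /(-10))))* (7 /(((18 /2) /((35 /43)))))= -10416243600 /43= -242238223.26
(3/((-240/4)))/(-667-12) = 1/13580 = 0.00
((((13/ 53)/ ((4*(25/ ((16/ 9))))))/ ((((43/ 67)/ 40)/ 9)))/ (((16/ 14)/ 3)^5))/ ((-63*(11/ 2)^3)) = -56464317/ 1941343360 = -0.03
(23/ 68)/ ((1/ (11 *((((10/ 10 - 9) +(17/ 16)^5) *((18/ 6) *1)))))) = -5289282009/ 71303168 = -74.18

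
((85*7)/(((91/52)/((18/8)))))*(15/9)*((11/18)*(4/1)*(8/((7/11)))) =822800/21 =39180.95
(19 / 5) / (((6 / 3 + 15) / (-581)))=-11039 / 85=-129.87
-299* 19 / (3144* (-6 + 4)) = 0.90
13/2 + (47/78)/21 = 5347/819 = 6.53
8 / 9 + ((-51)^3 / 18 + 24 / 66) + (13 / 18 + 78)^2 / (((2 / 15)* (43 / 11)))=461973737 / 102168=4521.71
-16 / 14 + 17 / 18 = -25 / 126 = -0.20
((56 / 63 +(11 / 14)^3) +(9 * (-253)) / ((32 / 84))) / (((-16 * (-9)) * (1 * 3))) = -36894287 / 2667168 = -13.83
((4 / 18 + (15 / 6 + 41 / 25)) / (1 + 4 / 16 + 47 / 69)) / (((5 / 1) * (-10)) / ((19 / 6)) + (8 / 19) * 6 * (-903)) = -65987 / 67102650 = -0.00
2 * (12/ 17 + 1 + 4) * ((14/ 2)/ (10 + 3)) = 1358/ 221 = 6.14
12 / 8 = 3 / 2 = 1.50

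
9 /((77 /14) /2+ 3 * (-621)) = -36 /7441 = -0.00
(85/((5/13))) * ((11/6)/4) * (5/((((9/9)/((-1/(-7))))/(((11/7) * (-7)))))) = -133705/168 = -795.86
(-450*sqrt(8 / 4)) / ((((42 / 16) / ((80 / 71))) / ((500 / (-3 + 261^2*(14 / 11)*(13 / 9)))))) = -7040000*sqrt(2) / 9128399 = -1.09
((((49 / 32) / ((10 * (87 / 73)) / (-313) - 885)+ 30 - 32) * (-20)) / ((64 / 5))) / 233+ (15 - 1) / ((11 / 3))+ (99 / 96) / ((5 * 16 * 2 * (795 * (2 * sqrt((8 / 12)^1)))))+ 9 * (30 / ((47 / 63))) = 11 * sqrt(6) / 5427200+ 8293981575821563 / 22676858417664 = 365.75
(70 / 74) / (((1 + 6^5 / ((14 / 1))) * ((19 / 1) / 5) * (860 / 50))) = 1225 / 47096782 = 0.00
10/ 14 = 5/ 7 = 0.71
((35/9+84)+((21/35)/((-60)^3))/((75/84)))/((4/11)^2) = 664.66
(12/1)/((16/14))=21/2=10.50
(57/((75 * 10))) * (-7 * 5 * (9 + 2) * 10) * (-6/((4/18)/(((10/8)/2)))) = 4937.62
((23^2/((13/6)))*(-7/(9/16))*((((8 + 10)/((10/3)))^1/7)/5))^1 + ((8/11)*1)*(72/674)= -564675264/1204775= -468.70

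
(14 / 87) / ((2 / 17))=119 / 87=1.37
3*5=15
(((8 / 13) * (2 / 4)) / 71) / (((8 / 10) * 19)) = 5 / 17537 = 0.00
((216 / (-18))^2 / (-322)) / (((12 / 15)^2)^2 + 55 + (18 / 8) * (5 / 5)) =-180000 / 23207989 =-0.01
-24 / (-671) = 24 / 671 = 0.04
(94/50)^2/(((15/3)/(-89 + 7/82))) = -16105819/256250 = -62.85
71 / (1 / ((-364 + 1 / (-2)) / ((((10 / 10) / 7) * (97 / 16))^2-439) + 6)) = 296280870 / 610823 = 485.05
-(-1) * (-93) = -93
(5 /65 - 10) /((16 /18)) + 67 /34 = -16253 /1768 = -9.19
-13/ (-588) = 13/ 588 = 0.02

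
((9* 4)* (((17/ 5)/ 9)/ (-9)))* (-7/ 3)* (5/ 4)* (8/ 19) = 952/ 513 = 1.86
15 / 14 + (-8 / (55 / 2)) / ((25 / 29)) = 14129 / 19250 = 0.73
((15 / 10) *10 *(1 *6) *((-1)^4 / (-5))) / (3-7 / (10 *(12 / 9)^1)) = -80 / 11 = -7.27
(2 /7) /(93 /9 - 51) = -3 /427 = -0.01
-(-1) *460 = 460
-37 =-37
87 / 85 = 1.02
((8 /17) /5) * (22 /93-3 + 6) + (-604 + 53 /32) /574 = -108138731 /145199040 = -0.74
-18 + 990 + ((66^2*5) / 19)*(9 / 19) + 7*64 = 1962.99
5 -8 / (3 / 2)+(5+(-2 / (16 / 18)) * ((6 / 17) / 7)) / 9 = 449 / 2142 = 0.21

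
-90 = -90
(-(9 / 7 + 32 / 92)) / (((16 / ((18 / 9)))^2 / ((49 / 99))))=-0.01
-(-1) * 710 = 710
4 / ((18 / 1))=2 / 9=0.22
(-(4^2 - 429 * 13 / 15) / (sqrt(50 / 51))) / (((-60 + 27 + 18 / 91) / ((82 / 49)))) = -316069 * sqrt(102) / 174125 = -18.33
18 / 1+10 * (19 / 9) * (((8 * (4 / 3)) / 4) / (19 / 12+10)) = 28598 / 1251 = 22.86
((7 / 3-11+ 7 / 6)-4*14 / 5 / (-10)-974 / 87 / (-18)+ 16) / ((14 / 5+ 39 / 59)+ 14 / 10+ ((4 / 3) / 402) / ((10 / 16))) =1585046269 / 753112020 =2.10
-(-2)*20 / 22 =20 / 11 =1.82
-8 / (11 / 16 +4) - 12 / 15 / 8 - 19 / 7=-4.52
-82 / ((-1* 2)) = 41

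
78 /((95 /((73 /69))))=1898 /2185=0.87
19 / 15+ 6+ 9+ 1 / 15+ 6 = 67 / 3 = 22.33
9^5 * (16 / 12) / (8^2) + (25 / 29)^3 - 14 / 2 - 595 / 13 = 5976189267 / 5072912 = 1178.06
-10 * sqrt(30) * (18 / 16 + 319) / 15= -2561 * sqrt(30) / 12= -1168.93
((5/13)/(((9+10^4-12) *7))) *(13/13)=5/909727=0.00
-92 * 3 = -276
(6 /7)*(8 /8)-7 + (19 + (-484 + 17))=-454.14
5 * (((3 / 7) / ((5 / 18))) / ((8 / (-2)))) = -27 / 14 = -1.93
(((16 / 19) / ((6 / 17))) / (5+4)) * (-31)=-4216 / 513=-8.22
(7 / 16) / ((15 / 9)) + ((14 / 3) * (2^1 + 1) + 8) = 1781 / 80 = 22.26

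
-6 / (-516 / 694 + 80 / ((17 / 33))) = -5899 / 151949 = -0.04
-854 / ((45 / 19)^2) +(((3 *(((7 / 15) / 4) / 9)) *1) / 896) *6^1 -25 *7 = -169643129 / 518400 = -327.24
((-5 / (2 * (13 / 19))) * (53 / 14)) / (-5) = 1007 / 364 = 2.77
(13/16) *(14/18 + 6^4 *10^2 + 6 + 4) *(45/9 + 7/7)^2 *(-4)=-15164461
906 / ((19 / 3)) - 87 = 1065 / 19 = 56.05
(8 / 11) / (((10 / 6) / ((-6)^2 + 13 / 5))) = 4632 / 275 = 16.84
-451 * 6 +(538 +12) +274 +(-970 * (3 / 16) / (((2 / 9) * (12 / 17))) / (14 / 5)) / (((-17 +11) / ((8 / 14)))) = -1842.56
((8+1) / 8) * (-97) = -873 / 8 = -109.12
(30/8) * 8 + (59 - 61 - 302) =-274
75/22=3.41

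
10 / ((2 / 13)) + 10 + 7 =82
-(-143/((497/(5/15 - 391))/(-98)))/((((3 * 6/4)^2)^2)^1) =37541504/1397493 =26.86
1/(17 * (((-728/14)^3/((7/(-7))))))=1/2390336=0.00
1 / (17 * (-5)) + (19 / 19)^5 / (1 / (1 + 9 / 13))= 1857 / 1105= 1.68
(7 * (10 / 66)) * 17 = 595 / 33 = 18.03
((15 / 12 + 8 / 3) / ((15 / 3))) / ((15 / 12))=47 / 75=0.63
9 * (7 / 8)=63 / 8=7.88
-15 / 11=-1.36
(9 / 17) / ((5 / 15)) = 27 / 17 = 1.59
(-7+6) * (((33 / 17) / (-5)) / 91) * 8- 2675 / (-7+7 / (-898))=2654613086 / 6953765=381.75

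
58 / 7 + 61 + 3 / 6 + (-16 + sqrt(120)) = 2 * sqrt(30) + 753 / 14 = 64.74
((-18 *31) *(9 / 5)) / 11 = -5022 / 55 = -91.31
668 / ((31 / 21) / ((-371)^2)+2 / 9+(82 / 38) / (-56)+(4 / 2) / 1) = 880457544288 / 2878225087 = 305.90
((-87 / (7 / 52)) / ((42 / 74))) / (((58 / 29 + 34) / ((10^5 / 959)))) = -1394900000 / 422919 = -3298.27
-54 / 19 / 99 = -6 / 209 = -0.03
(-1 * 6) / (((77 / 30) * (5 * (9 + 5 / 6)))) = -216 / 4543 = -0.05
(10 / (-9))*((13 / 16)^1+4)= -385 / 72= -5.35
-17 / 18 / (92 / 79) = -1343 / 1656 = -0.81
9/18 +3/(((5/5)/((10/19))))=79/38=2.08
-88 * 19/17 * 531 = -887832/17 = -52225.41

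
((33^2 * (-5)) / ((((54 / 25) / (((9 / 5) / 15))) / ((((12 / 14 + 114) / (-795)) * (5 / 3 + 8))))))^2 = 221093682436 / 1238769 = 178478.54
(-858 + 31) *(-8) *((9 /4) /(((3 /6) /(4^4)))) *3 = 22864896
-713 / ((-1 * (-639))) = -713 / 639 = -1.12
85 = 85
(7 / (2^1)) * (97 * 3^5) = 164997 / 2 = 82498.50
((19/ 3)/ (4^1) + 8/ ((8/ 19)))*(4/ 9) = 247/ 27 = 9.15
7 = 7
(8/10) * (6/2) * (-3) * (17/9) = -68/5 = -13.60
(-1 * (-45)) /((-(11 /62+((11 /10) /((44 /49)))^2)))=-2232000 /83231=-26.82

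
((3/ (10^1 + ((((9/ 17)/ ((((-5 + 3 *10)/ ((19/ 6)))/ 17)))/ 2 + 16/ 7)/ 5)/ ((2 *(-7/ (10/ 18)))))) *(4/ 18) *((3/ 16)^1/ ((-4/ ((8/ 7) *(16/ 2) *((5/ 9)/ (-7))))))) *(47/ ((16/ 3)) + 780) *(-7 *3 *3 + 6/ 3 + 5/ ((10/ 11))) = -175116375/ 1760002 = -99.50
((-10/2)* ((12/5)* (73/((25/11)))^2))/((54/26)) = -33530068/5625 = -5960.90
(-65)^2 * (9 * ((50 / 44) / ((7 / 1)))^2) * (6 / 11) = 71296875 / 130438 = 546.60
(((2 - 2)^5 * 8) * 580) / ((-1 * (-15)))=0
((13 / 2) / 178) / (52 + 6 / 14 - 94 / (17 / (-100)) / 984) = 190281 / 276121432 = 0.00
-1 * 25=-25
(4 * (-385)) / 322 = -4.78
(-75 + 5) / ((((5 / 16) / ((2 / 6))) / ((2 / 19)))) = -448 / 57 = -7.86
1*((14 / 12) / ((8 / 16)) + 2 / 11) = 2.52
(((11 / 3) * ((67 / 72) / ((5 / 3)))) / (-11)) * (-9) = 67 / 40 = 1.68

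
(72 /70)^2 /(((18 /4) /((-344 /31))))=-99072 /37975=-2.61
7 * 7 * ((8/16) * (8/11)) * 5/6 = 490/33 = 14.85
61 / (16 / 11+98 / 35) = 14.34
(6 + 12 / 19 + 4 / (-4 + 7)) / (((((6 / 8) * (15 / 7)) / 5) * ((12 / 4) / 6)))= 25424 / 513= 49.56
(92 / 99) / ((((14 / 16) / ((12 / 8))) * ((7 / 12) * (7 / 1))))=1472 / 3773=0.39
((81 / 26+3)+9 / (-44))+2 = 4525 / 572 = 7.91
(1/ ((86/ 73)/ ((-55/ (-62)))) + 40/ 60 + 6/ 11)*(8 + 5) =4495075/ 175956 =25.55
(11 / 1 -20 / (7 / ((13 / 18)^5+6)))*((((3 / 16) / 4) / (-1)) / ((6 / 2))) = 22169321 / 211631616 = 0.10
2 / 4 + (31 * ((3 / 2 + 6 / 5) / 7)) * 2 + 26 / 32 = 14127 / 560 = 25.23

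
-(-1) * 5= 5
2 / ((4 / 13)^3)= 2197 / 32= 68.66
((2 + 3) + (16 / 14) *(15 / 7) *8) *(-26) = -31330 / 49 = -639.39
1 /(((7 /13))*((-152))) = -13 /1064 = -0.01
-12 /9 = -4 /3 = -1.33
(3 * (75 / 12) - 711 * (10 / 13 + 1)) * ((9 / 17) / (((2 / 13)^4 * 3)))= -424704267 / 1088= -390353.19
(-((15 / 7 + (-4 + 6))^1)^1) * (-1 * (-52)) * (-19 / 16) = 7163 / 28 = 255.82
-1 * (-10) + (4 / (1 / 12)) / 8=16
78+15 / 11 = 873 / 11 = 79.36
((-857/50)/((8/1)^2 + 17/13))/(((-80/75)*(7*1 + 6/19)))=211679/6293920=0.03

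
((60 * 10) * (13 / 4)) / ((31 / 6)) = 11700 / 31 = 377.42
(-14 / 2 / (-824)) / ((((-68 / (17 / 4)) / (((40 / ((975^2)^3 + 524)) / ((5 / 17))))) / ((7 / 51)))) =-7 / 606747668609933405808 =-0.00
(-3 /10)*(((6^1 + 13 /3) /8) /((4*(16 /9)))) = -279 /5120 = -0.05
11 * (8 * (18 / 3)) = 528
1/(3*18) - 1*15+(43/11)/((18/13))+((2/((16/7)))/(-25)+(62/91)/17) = -1116776813/91891800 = -12.15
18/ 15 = 6/ 5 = 1.20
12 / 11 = 1.09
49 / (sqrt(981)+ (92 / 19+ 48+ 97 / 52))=872239004 / 654637779 - 47831056 * sqrt(109) / 654637779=0.57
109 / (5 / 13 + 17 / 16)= 22672 / 301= 75.32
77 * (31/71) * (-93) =-221991/71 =-3126.63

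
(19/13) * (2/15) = 38/195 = 0.19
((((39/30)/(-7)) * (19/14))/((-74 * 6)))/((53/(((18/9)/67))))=247/772555560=0.00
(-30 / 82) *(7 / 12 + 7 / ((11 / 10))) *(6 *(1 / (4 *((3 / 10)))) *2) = -22925 / 902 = -25.42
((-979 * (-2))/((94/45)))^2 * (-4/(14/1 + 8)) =-352880550/2209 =-159746.74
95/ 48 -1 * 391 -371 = -36481/ 48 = -760.02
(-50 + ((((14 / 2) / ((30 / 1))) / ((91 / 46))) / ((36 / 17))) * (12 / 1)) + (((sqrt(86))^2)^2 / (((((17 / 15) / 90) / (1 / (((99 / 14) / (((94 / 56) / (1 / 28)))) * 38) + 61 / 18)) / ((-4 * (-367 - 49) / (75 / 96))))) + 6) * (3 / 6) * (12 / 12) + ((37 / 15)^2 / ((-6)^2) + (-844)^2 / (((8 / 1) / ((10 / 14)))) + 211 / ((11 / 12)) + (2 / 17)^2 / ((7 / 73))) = 9022318325312424049 / 4047416100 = 2229155120.80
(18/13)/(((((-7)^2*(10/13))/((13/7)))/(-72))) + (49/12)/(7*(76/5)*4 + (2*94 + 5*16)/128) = -1726026832/352077495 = -4.90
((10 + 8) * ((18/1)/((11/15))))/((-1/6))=-29160/11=-2650.91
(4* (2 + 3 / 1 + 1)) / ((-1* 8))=-3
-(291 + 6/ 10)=-1458/ 5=-291.60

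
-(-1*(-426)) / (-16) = 213 / 8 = 26.62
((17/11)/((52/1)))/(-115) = -17/65780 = -0.00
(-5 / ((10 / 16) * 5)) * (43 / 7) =-344 / 35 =-9.83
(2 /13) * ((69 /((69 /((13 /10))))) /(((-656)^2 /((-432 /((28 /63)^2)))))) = -2187 /2151680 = -0.00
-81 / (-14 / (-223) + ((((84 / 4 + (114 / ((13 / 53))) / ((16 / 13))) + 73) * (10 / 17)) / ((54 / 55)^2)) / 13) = -46561789872 / 12761945791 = -3.65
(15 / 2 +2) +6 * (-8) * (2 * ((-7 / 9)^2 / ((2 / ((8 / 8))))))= -1055 / 54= -19.54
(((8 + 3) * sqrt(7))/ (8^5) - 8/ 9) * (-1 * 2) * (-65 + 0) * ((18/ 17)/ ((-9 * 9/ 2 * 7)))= 4160/ 9639 - 715 * sqrt(7)/ 4386816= 0.43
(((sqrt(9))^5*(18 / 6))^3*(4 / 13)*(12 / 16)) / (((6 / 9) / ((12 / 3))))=6973568802 / 13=536428369.38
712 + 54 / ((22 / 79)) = 9965 / 11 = 905.91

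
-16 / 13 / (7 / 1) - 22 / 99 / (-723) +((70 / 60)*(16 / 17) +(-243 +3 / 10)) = -24338116343 / 100663290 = -241.78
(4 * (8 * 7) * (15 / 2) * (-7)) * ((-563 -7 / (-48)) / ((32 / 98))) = 324339085 / 16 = 20271192.81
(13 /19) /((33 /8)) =104 /627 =0.17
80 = 80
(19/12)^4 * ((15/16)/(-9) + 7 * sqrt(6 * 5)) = -651605/995328 + 912247 * sqrt(30)/20736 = 240.31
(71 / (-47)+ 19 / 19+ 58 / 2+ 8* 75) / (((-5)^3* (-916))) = 29539 / 5381500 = 0.01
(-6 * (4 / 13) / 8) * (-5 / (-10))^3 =-3 / 104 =-0.03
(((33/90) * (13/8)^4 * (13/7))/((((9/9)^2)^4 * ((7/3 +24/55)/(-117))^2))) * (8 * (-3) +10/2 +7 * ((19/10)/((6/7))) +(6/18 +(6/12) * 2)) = -872682467251023/47904948224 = -18216.96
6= 6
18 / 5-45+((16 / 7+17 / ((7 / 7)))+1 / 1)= -739 / 35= -21.11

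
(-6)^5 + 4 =-7772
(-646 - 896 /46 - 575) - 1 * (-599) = -14754 /23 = -641.48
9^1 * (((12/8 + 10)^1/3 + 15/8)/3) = 137/8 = 17.12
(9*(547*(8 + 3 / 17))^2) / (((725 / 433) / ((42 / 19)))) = 946202191024986 / 3980975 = 237681018.10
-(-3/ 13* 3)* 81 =729/ 13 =56.08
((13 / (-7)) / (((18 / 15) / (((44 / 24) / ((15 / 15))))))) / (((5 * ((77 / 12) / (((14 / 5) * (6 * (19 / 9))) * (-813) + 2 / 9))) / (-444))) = -2496463112 / 2205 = -1132182.82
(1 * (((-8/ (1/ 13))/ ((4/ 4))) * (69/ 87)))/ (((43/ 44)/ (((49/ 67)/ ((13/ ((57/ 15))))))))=-7537376/ 417745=-18.04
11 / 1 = 11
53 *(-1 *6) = -318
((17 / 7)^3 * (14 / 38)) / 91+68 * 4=23049025 / 84721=272.06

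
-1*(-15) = 15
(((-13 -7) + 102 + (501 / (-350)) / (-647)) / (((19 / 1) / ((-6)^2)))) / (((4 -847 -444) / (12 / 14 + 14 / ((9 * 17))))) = -37733022832 / 329474220075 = -0.11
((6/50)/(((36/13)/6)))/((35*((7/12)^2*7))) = 936/300125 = 0.00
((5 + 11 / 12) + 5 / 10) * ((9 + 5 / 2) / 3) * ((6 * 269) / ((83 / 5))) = 2381995 / 996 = 2391.56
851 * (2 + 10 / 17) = 2202.59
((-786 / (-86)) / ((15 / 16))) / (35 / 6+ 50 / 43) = 12576 / 9025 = 1.39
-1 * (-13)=13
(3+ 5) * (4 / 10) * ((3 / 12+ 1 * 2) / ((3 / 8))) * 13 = 1248 / 5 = 249.60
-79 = -79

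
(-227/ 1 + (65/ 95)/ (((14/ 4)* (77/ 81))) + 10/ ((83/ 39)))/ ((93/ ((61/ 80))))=-11515695473/ 6324022320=-1.82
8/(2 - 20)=-0.44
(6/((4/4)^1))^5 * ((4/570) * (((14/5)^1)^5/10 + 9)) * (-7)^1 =-14861278656/1484375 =-10011.81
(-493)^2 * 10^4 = 2430490000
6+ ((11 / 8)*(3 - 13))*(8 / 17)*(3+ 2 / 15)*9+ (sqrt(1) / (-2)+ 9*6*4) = 1327 / 34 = 39.03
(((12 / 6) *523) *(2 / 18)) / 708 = 523 / 3186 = 0.16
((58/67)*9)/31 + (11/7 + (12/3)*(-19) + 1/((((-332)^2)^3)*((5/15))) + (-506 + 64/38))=-214000493858697725758157/369927518944567005184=-578.49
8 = 8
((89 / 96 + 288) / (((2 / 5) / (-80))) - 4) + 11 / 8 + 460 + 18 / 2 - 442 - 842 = -1406473 / 24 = -58603.04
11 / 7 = 1.57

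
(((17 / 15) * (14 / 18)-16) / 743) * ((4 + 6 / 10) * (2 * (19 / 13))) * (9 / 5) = -137218 / 278625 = -0.49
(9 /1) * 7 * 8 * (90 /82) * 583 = 13222440 /41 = 322498.54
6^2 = 36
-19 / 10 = -1.90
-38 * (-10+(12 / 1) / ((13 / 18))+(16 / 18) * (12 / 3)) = -45220 / 117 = -386.50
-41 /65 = -0.63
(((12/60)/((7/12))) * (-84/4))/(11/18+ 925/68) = -22032/43495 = -0.51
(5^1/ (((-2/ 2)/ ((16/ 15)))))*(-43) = 688/ 3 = 229.33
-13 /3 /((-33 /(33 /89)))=0.05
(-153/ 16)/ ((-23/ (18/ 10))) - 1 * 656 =-1205663/ 1840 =-655.25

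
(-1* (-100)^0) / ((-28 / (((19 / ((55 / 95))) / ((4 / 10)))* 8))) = 1805 / 77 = 23.44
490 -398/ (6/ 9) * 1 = -107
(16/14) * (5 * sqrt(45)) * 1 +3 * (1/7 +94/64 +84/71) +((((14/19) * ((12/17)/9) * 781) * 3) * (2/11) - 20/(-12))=73.00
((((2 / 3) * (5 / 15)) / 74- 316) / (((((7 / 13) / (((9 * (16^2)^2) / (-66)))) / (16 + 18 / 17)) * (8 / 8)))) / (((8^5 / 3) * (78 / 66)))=30515830 / 4403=6930.69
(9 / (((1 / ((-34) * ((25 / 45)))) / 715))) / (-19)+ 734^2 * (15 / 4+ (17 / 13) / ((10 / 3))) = 2764041757 / 1235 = 2238090.49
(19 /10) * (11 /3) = 209 /30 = 6.97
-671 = -671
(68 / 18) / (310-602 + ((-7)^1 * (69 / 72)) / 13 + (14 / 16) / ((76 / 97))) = -268736 / 20728977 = -0.01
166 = 166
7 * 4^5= 7168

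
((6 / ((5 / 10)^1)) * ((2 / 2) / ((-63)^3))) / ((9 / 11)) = -0.00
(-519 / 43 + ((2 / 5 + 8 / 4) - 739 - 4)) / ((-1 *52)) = 3112 / 215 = 14.47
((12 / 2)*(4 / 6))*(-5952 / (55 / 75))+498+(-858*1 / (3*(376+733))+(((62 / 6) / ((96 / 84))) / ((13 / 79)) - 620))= -123822573791 / 3806088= -32532.77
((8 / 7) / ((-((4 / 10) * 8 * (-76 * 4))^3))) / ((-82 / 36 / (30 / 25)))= -675 / 1032078229504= -0.00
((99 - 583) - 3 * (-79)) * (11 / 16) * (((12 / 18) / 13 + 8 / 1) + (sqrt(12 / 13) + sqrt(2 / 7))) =-1621.13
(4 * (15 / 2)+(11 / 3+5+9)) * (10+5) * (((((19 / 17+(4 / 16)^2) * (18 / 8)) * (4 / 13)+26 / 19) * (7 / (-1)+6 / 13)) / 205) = -8075485 / 162032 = -49.84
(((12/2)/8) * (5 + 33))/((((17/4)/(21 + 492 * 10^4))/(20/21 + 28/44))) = 4036153698/77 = 52417580.49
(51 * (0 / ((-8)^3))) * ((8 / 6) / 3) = 0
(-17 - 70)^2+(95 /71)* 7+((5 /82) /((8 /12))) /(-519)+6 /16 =30533413715 /4028824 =7578.74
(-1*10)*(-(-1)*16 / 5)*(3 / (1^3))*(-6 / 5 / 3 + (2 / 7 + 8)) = -26496 / 35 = -757.03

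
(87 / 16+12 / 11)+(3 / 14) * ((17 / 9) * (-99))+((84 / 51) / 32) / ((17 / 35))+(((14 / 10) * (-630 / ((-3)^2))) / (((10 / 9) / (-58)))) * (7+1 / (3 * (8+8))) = 35882.34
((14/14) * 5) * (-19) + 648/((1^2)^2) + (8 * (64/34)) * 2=9913/17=583.12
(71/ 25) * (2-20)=-1278/ 25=-51.12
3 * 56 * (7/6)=196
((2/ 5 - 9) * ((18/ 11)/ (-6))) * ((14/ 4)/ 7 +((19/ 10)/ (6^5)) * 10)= 168001/ 142560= 1.18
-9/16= -0.56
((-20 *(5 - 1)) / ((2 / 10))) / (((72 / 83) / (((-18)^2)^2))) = -48405600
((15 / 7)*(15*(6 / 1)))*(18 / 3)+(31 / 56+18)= 65839 / 56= 1175.70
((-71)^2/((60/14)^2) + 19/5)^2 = 62714684041/810000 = 77425.54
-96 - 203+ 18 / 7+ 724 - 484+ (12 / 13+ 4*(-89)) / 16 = -14309 / 182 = -78.62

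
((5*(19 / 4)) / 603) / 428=95 / 1032336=0.00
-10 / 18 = -0.56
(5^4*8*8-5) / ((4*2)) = 4999.38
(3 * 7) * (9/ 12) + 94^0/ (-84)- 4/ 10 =3221/ 210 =15.34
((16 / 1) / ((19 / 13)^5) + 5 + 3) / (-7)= -25749480 / 17332693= -1.49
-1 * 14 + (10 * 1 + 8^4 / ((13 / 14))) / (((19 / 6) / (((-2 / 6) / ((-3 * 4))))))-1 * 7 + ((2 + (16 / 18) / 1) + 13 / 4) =212699 / 8892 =23.92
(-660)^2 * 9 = 3920400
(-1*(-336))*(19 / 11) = 6384 / 11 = 580.36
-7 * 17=-119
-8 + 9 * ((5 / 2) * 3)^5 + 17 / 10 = 34170867 / 160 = 213567.92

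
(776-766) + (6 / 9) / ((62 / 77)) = 1007 / 93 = 10.83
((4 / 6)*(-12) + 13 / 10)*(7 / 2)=-469 / 20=-23.45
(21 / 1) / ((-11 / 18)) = -378 / 11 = -34.36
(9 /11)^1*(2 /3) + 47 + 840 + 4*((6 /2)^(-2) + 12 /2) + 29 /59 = 912.48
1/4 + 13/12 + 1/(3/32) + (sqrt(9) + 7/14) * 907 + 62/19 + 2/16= 484863/152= 3189.89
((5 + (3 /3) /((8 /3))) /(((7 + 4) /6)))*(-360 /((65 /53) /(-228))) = 196217.12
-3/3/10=-1/10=-0.10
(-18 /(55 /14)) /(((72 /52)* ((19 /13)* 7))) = -338 /1045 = -0.32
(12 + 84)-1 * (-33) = 129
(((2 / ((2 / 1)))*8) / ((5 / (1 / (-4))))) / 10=-1 / 25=-0.04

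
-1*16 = -16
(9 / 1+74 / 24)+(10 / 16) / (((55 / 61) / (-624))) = -55501 / 132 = -420.46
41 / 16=2.56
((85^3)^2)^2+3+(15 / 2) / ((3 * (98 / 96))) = 6969846099672433837890892 / 49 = 142241757136172119140630.40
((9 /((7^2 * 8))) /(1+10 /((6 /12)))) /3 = 1 /2744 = 0.00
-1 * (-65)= 65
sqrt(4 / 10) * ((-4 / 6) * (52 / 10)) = -52 * sqrt(10) / 75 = -2.19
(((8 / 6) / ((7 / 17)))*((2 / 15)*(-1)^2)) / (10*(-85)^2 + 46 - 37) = 136 / 22761585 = 0.00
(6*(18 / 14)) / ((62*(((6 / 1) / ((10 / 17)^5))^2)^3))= 15625000000000000000000000000 / 48005515687548711395849892027693610236291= 0.00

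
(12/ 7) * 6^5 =93312/ 7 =13330.29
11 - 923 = -912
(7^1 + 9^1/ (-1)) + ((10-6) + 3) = 5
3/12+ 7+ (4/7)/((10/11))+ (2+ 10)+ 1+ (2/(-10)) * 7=2727/140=19.48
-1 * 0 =0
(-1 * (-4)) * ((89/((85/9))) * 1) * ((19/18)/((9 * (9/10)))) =6764/1377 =4.91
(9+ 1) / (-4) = -5 / 2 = -2.50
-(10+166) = -176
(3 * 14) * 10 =420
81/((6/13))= 351/2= 175.50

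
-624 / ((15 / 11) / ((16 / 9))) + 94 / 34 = -620221 / 765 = -810.75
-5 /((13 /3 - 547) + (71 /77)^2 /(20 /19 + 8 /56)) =224455 /24328923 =0.01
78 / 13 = 6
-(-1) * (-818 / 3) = -818 / 3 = -272.67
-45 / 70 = -9 / 14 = -0.64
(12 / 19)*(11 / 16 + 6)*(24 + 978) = 160821 / 38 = 4232.13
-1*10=-10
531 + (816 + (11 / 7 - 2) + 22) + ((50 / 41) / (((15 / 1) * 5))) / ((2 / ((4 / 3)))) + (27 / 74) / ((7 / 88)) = 131235148 / 95571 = 1373.17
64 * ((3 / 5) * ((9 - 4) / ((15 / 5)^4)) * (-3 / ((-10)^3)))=8 / 1125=0.01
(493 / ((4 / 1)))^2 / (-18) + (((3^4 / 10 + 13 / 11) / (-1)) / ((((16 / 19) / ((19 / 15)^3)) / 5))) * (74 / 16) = -12943753417 / 9504000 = -1361.93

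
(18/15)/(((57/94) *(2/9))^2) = 119286/1805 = 66.09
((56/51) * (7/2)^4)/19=16807/1938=8.67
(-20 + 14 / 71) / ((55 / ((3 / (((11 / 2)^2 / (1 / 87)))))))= -5624 / 13702645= -0.00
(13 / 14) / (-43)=-13 / 602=-0.02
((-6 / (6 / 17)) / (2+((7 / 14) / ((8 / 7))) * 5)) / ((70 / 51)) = -6936 / 2345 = -2.96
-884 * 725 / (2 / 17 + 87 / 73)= -2447252 / 5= -489450.40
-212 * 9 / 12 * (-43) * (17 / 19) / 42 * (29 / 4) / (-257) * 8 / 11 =-1123547 / 375991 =-2.99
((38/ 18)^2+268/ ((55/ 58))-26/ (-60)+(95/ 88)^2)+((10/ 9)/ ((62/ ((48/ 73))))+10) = 2119918047299/ 7097492160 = 298.69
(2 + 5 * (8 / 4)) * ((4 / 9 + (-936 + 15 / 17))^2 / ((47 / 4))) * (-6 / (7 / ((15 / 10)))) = -327206880400 / 285243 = -1147116.25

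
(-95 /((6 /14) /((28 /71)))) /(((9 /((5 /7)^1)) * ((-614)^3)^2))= -3325 /25678659490043477328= -0.00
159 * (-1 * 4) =-636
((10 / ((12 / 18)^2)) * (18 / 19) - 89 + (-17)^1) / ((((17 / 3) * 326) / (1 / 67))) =-4827 / 7054966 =-0.00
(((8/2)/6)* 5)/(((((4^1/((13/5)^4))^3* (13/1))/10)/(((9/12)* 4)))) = 1792160394037/156250000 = 11469.83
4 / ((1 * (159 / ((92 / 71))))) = 368 / 11289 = 0.03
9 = 9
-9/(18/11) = -5.50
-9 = -9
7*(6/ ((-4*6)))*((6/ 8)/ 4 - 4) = 427/ 64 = 6.67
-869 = -869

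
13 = 13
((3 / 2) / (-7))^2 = 9 / 196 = 0.05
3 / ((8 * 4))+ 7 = 227 / 32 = 7.09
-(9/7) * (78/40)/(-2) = 351/280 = 1.25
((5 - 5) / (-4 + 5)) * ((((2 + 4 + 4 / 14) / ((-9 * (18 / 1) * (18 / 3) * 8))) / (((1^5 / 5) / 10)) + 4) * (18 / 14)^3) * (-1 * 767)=0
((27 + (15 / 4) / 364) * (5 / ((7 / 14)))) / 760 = 39327 / 110656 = 0.36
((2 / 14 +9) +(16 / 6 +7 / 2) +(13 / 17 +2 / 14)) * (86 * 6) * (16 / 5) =15932704 / 595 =26777.65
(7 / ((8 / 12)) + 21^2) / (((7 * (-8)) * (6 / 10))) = -215 / 16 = -13.44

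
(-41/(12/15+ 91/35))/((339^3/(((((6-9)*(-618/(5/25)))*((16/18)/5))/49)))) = -337840/32452196427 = -0.00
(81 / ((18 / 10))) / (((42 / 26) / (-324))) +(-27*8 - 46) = -65014 / 7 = -9287.71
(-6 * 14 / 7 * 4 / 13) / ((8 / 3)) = -18 / 13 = -1.38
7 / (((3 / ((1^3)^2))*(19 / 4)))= 0.49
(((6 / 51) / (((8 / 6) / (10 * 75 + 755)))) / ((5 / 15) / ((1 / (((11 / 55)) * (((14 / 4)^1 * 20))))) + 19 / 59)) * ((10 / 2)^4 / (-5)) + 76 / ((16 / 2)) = -49804583 / 15011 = -3317.87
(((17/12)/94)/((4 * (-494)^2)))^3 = 4913/1334962193294993247141101568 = 0.00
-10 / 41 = -0.24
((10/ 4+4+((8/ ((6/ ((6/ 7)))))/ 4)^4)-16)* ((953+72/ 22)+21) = -245030125/ 26411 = -9277.58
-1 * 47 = -47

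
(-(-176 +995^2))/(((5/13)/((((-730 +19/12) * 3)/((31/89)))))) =10010676516113/620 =16146252445.34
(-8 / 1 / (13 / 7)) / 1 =-56 / 13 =-4.31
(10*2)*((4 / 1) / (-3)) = -80 / 3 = -26.67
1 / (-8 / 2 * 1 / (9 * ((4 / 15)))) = -3 / 5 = -0.60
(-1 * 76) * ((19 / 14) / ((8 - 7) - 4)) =722 / 21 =34.38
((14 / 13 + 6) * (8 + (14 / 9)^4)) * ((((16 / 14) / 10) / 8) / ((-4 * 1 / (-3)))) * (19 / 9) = 19862524 / 8955765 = 2.22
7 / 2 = 3.50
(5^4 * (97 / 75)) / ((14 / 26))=31525 / 21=1501.19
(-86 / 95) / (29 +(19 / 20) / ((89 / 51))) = -712 / 23237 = -0.03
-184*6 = -1104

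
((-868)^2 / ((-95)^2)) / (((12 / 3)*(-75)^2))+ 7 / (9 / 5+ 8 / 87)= 154736345113 / 41780109375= 3.70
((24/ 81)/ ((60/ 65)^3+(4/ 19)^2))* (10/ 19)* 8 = 333944/ 222399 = 1.50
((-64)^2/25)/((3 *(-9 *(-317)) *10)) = 2048/1069875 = 0.00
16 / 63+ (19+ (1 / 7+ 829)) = 53449 / 63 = 848.40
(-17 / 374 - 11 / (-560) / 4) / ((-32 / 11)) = 999 / 71680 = 0.01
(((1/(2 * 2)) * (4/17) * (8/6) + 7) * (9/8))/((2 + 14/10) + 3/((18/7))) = 16245/9316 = 1.74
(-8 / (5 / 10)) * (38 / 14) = -304 / 7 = -43.43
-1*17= -17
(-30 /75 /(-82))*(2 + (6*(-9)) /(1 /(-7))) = 76 /41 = 1.85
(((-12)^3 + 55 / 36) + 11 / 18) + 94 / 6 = -61567 / 36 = -1710.19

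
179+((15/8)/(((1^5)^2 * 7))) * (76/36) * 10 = 15511/84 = 184.65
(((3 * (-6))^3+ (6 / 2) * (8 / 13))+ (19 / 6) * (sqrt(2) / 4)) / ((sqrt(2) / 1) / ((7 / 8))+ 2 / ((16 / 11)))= 980666624 / 88257 - 815048717 * sqrt(2) / 88257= -1948.70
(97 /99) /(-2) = -97 /198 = -0.49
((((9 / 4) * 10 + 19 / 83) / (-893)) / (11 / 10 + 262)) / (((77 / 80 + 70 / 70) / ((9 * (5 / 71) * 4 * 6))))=-543312000 / 724581340361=-0.00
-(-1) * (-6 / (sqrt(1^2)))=-6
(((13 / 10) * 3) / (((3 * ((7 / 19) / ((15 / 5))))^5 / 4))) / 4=96567861 / 168070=574.57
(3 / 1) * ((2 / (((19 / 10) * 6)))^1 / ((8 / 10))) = 25 / 38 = 0.66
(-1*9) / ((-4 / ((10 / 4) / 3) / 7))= 105 / 8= 13.12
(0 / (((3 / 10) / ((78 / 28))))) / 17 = 0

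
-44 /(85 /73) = -3212 /85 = -37.79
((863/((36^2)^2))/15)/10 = 863/251942400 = 0.00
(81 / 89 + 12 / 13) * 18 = 38178 / 1157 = 33.00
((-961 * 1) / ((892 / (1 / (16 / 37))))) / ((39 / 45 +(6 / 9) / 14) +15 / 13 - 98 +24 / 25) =80892175 / 3083622592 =0.03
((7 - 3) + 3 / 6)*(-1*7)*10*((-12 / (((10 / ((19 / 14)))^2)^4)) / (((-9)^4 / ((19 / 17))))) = 322687697779 / 4354631850240000000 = 0.00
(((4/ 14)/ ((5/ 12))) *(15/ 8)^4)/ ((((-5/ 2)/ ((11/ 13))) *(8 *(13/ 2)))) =-66825/ 1211392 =-0.06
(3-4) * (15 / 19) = -0.79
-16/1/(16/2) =-2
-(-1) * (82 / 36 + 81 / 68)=2123 / 612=3.47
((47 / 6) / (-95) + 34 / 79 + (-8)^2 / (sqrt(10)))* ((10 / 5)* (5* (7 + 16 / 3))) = 579679 / 13509 + 2368* sqrt(10) / 3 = 2539.00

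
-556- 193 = -749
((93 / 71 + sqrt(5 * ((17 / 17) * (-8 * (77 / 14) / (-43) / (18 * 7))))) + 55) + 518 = sqrt(33110) / 903 + 40776 / 71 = 574.51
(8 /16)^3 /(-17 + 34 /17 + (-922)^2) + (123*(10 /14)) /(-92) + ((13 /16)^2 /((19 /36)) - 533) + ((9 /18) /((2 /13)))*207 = 140.05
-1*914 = -914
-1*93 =-93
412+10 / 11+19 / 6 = 27461 / 66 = 416.08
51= 51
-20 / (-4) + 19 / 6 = 49 / 6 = 8.17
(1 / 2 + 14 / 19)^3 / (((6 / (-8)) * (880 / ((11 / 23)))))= -103823 / 75723360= -0.00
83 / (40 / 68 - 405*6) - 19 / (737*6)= -3512071 / 91314300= -0.04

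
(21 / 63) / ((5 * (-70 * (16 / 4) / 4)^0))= 1 / 15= 0.07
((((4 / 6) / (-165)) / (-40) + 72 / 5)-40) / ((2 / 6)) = -253439 / 3300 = -76.80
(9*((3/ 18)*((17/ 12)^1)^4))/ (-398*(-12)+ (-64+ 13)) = 83521/ 65318400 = 0.00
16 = 16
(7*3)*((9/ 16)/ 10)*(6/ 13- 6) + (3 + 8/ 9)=-6209/ 2340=-2.65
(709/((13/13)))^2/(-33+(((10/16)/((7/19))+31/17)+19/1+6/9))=-1435656936/28027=-51224.07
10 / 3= 3.33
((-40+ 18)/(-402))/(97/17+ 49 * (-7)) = -0.00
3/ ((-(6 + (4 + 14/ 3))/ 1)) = -9/ 44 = -0.20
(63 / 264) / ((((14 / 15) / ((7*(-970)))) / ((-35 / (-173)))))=-5347125 / 15224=-351.23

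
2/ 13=0.15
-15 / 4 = -3.75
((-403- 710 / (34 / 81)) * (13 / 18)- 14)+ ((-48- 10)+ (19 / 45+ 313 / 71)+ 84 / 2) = -27842639 / 18105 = -1537.84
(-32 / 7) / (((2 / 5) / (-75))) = 6000 / 7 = 857.14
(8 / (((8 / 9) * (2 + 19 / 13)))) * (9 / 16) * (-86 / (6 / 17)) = -28509 / 80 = -356.36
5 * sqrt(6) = 12.25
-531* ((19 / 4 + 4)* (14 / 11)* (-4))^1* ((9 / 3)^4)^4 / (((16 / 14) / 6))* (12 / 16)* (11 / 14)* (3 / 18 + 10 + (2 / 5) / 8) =2059740013372461 / 64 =32183437708944.70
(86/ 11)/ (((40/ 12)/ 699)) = 90171/ 55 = 1639.47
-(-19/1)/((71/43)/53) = 43301/71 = 609.87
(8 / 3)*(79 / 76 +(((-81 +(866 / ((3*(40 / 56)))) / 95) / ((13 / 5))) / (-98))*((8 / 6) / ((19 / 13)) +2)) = 158669362 / 31044195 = 5.11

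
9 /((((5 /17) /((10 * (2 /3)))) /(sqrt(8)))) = 408 * sqrt(2) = 577.00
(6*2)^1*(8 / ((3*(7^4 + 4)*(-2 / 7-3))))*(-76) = 17024 / 55315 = 0.31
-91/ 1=-91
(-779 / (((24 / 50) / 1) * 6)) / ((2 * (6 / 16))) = -19475 / 54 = -360.65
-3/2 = -1.50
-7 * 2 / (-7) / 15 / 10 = 1 / 75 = 0.01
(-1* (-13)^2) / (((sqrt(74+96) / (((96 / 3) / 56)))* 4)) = -169* sqrt(170) / 1190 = -1.85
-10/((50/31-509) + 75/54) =5580/282347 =0.02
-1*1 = -1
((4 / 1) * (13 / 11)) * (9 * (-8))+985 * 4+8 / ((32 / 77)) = 159231 / 44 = 3618.89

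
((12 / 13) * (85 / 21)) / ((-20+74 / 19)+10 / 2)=-6460 / 19201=-0.34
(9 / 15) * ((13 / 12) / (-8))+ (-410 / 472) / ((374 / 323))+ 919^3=80595577800223 / 103840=776151558.17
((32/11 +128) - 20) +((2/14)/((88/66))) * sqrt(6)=3 * sqrt(6)/28 +1220/11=111.17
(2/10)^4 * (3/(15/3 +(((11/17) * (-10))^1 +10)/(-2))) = 0.00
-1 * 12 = -12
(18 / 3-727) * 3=-2163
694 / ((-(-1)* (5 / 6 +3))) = 4164 / 23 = 181.04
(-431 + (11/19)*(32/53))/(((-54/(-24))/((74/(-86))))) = 7131380/43301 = 164.69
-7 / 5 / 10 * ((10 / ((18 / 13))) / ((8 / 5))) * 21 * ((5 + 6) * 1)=-7007 / 48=-145.98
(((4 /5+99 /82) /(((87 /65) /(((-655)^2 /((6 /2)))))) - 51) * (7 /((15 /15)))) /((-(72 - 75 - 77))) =32123328811 /1712160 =18761.87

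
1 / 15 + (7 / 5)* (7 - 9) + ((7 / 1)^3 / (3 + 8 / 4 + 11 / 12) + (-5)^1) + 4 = 57764 / 1065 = 54.24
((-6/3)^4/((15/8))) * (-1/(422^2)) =-32/667815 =-0.00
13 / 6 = 2.17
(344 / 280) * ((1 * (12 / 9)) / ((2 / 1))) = 86 / 105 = 0.82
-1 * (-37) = 37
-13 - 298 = -311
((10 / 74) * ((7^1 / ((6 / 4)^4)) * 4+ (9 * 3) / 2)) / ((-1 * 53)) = -15415 / 317682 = -0.05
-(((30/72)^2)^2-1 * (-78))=-78.03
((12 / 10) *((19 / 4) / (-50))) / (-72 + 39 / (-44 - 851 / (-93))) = 61579 / 39496500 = 0.00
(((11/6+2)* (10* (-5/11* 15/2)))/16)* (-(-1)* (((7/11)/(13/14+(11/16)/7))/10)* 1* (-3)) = 1.52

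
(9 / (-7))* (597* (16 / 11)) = -1116.47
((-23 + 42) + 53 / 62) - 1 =18.85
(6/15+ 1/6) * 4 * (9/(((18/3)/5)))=17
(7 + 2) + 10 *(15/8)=111/4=27.75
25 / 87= 0.29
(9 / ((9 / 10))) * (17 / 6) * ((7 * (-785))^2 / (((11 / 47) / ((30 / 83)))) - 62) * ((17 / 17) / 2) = 1809434467370 / 2739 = 660618644.53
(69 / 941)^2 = 0.01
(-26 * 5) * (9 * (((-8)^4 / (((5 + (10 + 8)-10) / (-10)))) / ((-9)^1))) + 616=-408984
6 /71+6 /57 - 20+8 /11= -283172 /14839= -19.08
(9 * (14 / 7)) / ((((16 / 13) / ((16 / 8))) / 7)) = 819 / 4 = 204.75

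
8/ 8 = 1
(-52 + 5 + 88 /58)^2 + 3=1742284 /841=2071.68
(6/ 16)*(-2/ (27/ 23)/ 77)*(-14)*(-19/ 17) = -437/ 3366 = -0.13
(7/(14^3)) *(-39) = -39/392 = -0.10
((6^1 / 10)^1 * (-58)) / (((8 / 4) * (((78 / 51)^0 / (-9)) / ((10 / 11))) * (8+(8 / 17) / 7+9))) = 62118 / 7447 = 8.34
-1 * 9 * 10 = -90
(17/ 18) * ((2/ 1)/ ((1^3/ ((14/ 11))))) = 238/ 99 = 2.40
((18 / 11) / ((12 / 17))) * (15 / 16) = 765 / 352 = 2.17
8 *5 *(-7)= -280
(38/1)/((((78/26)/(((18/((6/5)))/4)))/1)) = 95/2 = 47.50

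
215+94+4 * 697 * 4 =11461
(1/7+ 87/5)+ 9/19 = 11981/665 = 18.02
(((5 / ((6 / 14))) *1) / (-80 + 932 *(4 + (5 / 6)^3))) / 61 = 630 / 13793137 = 0.00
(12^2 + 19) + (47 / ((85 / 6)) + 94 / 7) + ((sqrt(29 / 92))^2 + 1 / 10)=9862037 / 54740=180.16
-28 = -28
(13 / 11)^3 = 2197 / 1331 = 1.65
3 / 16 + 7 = 115 / 16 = 7.19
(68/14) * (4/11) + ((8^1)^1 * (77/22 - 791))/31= -480884/2387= -201.46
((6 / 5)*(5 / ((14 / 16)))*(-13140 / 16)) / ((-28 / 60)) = 591300 / 49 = 12067.35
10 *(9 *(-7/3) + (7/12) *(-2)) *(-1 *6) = 1330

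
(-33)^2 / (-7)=-1089 / 7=-155.57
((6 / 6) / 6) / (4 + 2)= 1 / 36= 0.03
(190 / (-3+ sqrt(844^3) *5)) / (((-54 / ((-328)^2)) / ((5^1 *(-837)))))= 4752523200 / 15030289591+ 13370431936000 *sqrt(211) / 15030289591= 12922.01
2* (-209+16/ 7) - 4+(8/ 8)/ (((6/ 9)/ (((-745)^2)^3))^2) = 1841686999561424106011277261474597687/ 28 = 65774535698622289500402760000000000.00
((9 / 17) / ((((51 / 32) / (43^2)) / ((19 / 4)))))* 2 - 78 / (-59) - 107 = 97689077 / 17051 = 5729.23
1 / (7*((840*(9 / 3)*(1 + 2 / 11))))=11 / 229320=0.00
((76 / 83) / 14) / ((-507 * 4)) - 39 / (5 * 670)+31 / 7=2179295956 / 493399725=4.42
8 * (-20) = -160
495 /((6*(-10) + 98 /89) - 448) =-14685 /15038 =-0.98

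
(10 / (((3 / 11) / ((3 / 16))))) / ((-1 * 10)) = -11 / 16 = -0.69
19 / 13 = 1.46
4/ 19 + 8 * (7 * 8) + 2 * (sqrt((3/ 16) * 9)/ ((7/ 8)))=12 * sqrt(3)/ 7 + 8516/ 19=451.18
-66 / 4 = -33 / 2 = -16.50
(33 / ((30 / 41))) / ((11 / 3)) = 123 / 10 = 12.30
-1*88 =-88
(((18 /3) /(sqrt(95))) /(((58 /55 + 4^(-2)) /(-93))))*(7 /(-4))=171864*sqrt(95) /18677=89.69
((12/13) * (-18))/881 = -216/11453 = -0.02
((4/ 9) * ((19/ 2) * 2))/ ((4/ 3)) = 19/ 3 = 6.33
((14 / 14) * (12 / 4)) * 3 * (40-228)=-1692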